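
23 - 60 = - 37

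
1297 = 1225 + 72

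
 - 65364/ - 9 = 7262 + 2/3  =  7262.67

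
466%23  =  6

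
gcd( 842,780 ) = 2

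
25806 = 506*51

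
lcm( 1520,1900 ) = 7600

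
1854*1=1854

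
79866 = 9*8874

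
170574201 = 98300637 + 72273564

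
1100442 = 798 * 1379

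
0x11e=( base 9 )347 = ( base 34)8e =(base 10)286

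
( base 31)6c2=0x17FC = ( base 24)afk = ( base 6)44232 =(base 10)6140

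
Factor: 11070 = 2^1*3^3 * 5^1 * 41^1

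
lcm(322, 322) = 322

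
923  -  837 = 86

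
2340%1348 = 992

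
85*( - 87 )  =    -  7395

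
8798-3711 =5087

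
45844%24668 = 21176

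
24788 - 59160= - 34372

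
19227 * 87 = 1672749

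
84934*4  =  339736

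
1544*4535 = 7002040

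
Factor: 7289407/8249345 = 5^( - 1 ) * 13^( - 1)*19^1 * 37^1 * 10369^1 * 126913^( - 1)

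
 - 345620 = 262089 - 607709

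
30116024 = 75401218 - 45285194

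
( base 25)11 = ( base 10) 26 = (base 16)1A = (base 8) 32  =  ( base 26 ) 10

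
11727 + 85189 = 96916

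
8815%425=315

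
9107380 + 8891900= 17999280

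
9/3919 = 9/3919 = 0.00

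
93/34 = 2 +25/34 = 2.74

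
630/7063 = 90/1009 = 0.09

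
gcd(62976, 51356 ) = 4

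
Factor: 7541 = 7541^1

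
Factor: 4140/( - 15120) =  - 2^( - 2)*3^( - 1 )*7^( - 1)*23^1 = - 23/84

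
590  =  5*118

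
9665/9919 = 9665/9919 = 0.97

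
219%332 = 219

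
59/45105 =59/45105 =0.00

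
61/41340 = 61/41340 = 0.00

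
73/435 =73/435 = 0.17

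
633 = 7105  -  6472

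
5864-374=5490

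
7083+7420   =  14503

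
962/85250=481/42625 = 0.01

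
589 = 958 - 369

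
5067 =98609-93542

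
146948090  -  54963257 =91984833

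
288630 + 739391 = 1028021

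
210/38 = 105/19 = 5.53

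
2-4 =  -2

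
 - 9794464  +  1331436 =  - 8463028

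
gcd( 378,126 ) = 126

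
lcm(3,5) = 15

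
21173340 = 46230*458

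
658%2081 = 658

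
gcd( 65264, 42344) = 8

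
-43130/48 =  - 899 + 11/24 = - 898.54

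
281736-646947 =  - 365211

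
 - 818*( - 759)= 620862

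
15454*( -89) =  - 1375406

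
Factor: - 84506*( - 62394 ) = 5272667364 = 2^2*3^1* 29^1*31^1*47^1*10399^1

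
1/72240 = 1/72240= 0.00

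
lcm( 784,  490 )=3920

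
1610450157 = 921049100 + 689401057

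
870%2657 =870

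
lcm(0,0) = 0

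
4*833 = 3332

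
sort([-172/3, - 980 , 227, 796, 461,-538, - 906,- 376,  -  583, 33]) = [ - 980, - 906,- 583 , - 538, - 376, - 172/3, 33,227,461, 796 ] 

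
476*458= 218008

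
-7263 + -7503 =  - 14766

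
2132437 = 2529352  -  396915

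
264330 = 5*52866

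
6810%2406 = 1998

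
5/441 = 5/441 = 0.01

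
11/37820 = 11/37820 = 0.00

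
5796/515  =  11 +131/515  =  11.25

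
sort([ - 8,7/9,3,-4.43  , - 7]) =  [-8,  -  7  ,-4.43,7/9, 3] 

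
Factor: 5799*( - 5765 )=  - 33431235=- 3^1*5^1*1153^1*1933^1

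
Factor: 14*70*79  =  77420 = 2^2*5^1*7^2*79^1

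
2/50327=2/50327=0.00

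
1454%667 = 120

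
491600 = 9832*50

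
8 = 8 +0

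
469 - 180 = 289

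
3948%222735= 3948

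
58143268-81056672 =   -  22913404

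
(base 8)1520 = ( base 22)1GC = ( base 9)1142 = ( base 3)1011102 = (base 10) 848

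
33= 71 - 38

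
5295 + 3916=9211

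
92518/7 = 92518/7  =  13216.86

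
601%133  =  69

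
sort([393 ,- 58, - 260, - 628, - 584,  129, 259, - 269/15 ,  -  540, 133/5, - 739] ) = [ - 739, - 628,  -  584, - 540,- 260, - 58,-269/15,133/5  ,  129, 259,393 ]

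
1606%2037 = 1606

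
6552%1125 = 927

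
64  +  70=134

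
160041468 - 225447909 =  - 65406441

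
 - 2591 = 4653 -7244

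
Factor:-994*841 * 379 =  - 316826566 = -  2^1*7^1*29^2*71^1*379^1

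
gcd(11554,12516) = 2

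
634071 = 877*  723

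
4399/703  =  6 + 181/703 = 6.26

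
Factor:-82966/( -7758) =41483/3879 = 3^(-2 ) * 13^1*431^( - 1)*3191^1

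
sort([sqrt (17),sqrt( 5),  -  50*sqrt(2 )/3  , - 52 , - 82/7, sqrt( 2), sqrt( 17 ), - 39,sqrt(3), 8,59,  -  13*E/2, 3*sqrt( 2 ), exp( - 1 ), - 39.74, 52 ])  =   [ - 52, - 39.74, - 39, - 50* sqrt( 2) /3, - 13  *  E/2, - 82/7, exp( - 1),sqrt( 2),sqrt(3), sqrt( 5),sqrt( 17 ),sqrt(17), 3*sqrt(2)  ,  8,52, 59 ] 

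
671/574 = 671/574 = 1.17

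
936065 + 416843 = 1352908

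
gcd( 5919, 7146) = 3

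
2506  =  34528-32022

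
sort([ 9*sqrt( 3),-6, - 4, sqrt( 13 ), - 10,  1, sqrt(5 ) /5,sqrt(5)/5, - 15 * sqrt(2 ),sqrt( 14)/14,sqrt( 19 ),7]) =[ - 15*sqrt(2), -10, - 6, - 4,sqrt( 14)/14, sqrt(5 )/5, sqrt( 5) /5,  1, sqrt( 13 ), sqrt( 19), 7, 9*sqrt( 3) ] 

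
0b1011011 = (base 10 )91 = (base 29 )34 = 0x5b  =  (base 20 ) 4B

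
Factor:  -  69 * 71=  -  4899 = - 3^1*23^1*71^1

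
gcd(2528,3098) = 2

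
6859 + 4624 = 11483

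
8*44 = 352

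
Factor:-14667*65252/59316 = -79754257/4943 = - 11^1 *1483^1*4889^1*4943^(-1 ) 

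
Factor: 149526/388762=74763/194381 = 3^4 * 11^( - 1)*13^1*41^( - 1 )*71^1*431^( - 1 )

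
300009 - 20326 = 279683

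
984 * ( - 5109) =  - 5027256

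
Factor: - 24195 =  - 3^1*5^1*1613^1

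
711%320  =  71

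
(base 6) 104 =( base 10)40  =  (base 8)50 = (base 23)1H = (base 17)26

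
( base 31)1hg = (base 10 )1504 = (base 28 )1pk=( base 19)433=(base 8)2740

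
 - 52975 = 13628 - 66603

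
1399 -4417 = -3018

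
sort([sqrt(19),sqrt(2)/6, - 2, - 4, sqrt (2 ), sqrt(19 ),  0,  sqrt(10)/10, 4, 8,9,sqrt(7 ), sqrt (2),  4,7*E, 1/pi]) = [ - 4,-2, 0, sqrt(2) /6, sqrt(10 ) /10,1/pi, sqrt(2 ), sqrt(2), sqrt (7 ),4, 4,sqrt(19 ),  sqrt(19),  8,9,  7*E] 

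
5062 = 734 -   -  4328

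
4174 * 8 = 33392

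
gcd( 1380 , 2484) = 276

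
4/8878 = 2/4439= 0.00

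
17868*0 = 0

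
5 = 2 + 3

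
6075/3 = 2025 = 2025.00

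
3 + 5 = 8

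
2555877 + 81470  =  2637347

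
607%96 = 31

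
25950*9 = 233550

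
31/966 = 31/966 =0.03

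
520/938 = 260/469=0.55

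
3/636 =1/212 = 0.00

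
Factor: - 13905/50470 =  - 2^( - 1) * 3^3*7^ (- 2) =- 27/98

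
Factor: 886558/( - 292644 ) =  - 443279/146322=-2^(-1)*3^(-2) * 11^(-1 ) * 23^1 * 739^ ( - 1)*19273^1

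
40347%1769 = 1429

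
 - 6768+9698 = 2930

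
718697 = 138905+579792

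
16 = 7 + 9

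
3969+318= 4287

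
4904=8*613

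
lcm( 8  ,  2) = 8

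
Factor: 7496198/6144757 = 2^1 *229^( - 1)*26833^( - 1)*3748099^1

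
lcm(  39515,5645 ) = 39515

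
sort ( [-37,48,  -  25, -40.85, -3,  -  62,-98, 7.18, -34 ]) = [-98, - 62, - 40.85, - 37, - 34 ,-25,-3,7.18,48 ]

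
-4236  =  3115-7351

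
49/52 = 49/52 = 0.94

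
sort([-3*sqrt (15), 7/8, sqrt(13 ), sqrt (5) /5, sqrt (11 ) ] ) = [  -  3*sqrt( 15 ), sqrt( 5)/5, 7/8,sqrt( 11), sqrt( 13 )]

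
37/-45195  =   - 37/45195 = -0.00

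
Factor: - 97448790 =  - 2^1*3^1*5^1*3248293^1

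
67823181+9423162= 77246343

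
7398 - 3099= 4299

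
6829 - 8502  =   - 1673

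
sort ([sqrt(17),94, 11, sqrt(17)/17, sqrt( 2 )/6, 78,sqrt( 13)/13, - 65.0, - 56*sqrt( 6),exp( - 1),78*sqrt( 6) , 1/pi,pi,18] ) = [ - 56*sqrt( 6),-65.0,sqrt(2)/6, sqrt ( 17 ) /17 , sqrt(13)/13,1/pi,exp( - 1), pi,sqrt(17 ),11, 18, 78, 94,78*sqrt(6) ] 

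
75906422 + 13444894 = 89351316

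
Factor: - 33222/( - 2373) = 2^1 * 7^1 = 14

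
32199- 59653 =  - 27454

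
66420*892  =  59246640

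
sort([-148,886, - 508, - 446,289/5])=[ - 508,-446,  -  148, 289/5,886]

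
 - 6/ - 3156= 1/526 = 0.00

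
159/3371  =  159/3371 = 0.05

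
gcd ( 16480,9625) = 5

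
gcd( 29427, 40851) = 51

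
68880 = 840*82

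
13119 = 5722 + 7397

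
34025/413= 34025/413 = 82.38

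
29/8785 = 29/8785 = 0.00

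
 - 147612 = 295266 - 442878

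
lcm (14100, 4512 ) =112800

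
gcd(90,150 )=30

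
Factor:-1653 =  - 3^1*19^1 * 29^1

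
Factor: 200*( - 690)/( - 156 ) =11500/13 =2^2*5^3*13^( - 1)*23^1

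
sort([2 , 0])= [ 0, 2] 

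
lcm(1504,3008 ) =3008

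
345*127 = 43815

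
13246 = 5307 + 7939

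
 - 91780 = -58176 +-33604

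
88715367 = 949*93483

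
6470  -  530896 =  - 524426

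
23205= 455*51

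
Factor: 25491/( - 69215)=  - 3^1*5^(-1 )*29^1*109^( - 1)* 127^( - 1) * 293^1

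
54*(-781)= -42174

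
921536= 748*1232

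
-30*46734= - 1402020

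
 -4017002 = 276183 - 4293185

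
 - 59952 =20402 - 80354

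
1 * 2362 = 2362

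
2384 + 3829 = 6213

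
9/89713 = 9/89713 = 0.00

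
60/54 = 10/9 = 1.11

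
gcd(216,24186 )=6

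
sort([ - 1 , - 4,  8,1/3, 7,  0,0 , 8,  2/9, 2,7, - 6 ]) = [ - 6, - 4,-1,  0,  0,2/9,  1/3,2, 7,7, 8 , 8]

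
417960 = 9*46440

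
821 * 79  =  64859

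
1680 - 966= 714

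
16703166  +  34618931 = 51322097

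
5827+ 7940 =13767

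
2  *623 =1246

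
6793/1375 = 4+1293/1375 = 4.94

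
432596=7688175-7255579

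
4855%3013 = 1842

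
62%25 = 12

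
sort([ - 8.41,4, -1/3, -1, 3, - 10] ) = [ - 10, - 8.41, - 1,-1/3, 3,  4]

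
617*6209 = 3830953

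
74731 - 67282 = 7449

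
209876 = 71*2956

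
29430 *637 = 18746910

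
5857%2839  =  179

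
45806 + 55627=101433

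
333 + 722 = 1055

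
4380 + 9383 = 13763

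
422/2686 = 211/1343= 0.16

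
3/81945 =1/27315 = 0.00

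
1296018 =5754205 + - 4458187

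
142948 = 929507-786559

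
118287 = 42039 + 76248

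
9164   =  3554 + 5610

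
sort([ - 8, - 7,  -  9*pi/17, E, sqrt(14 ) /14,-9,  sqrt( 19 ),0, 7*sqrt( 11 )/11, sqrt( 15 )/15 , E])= [ - 9, - 8, - 7, - 9*pi/17, 0,  sqrt( 15 ) /15, sqrt( 14)/14,7*sqrt( 11 )/11, E,E, sqrt( 19)] 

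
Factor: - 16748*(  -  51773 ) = 2^2*23^1* 53^1 * 79^1*2251^1 = 867094204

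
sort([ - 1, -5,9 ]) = [ - 5, - 1,9]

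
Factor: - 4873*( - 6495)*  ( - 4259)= -134797924965 = - 3^1*5^1 *11^1*433^1*443^1*4259^1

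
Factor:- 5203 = -11^2*43^1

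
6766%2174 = 244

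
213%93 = 27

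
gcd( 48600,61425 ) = 675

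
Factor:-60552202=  - 2^1 * 19^1 * 37^1*43067^1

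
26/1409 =26/1409 = 0.02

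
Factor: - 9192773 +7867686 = -1325087=- 139^1 * 9533^1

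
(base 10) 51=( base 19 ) 2D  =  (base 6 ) 123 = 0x33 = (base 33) 1I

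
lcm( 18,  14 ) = 126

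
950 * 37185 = 35325750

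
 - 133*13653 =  - 1815849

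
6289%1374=793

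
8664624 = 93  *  93168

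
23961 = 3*7987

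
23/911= 23/911= 0.03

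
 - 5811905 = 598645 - 6410550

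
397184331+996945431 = 1394129762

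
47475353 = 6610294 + 40865059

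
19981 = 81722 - 61741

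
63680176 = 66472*958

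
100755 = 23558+77197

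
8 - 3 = 5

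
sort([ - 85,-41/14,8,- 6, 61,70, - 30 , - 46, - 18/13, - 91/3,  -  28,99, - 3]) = [ - 85, - 46, - 91/3, -30, -28, - 6, - 3, - 41/14, -18/13  ,  8,61, 70, 99]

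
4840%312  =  160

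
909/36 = 25  +  1/4 =25.25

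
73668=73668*1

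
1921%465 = 61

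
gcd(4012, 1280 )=4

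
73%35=3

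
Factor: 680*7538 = 5125840 =2^4*5^1 * 17^1*3769^1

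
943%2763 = 943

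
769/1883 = 769/1883 = 0.41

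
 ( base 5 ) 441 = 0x79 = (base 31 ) 3S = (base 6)321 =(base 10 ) 121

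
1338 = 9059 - 7721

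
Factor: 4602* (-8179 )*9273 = - 2^1*3^2*11^1*13^1*59^1*281^1*8179^1= - 349033475934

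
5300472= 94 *56388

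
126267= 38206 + 88061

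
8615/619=8615/619 =13.92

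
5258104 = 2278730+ 2979374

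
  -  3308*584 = -1931872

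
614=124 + 490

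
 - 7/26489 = -7/26489 = -0.00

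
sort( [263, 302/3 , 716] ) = [302/3,  263 , 716 ] 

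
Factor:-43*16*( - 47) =32336 = 2^4*43^1*47^1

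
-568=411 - 979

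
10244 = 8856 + 1388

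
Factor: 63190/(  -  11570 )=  - 71/13 = - 13^( - 1)*71^1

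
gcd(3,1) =1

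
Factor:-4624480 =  - 2^5*5^1*7^1*4129^1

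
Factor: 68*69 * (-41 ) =-2^2  *  3^1*17^1*23^1*41^1 = -  192372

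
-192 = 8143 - 8335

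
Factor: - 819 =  - 3^2*7^1*13^1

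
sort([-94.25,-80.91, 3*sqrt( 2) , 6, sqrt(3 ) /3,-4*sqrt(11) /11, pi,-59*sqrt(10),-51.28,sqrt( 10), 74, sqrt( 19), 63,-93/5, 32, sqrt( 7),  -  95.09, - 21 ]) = [ - 59* sqrt(10 ), - 95.09, - 94.25, - 80.91, - 51.28,  -  21, - 93/5, - 4*sqrt( 11) /11, sqrt( 3 ) /3, sqrt( 7), pi,sqrt( 10),3*sqrt( 2), sqrt( 19), 6 , 32,  63, 74 ] 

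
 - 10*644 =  -6440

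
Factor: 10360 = 2^3*5^1*7^1*37^1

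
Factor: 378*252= 2^3*3^5*7^2 = 95256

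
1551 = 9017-7466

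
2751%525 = 126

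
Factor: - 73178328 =-2^3*3^1*157^1*19421^1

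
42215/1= 42215 =42215.00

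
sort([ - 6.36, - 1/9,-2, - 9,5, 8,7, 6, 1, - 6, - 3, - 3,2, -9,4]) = [ - 9,- 9, - 6.36, - 6, - 3, - 3, - 2, - 1/9, 1,2,4, 5,6,7, 8] 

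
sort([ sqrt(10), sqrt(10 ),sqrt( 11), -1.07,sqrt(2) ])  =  [-1.07, sqrt ( 2), sqrt(10 ), sqrt(10 ) , sqrt(11) ]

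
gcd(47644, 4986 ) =554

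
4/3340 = 1/835 =0.00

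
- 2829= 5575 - 8404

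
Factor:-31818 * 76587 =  - 2436845166 = - 2^1*3^2 * 7^2 *521^1 * 5303^1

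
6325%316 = 5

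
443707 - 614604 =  - 170897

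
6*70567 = 423402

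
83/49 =1+34/49 =1.69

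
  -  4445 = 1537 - 5982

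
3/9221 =3/9221=0.00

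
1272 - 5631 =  - 4359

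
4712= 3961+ 751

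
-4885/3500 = - 2 + 423/700   =  - 1.40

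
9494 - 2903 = 6591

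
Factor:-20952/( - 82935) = 2^3* 3^1* 5^(-1 )*19^( - 1) = 24/95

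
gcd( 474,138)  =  6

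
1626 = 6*271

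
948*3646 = 3456408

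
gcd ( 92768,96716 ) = 4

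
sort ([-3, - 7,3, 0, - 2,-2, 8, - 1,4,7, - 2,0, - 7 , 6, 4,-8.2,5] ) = [-8.2, - 7,-7, - 3, - 2,- 2, - 2, - 1, 0,0,3, 4, 4,5,6,7,8] 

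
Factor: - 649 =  - 11^1* 59^1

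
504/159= 168/53 = 3.17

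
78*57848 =4512144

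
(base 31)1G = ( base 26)1l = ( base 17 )2D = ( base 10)47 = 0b101111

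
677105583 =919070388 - 241964805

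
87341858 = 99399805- 12057947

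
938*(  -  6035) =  - 5660830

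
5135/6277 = 5135/6277= 0.82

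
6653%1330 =3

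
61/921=61/921 = 0.07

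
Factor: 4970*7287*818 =2^2*3^1*5^1*7^2*71^1*347^1*409^1  =  29625007020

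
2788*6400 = 17843200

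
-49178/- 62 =24589/31 = 793.19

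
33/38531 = 33/38531 = 0.00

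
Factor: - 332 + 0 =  - 332 =- 2^2* 83^1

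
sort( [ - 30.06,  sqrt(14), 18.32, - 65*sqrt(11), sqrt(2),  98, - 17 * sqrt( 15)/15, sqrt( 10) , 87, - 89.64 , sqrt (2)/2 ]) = [-65*sqrt (11), - 89.64, - 30.06, - 17 * sqrt(15)/15,sqrt( 2) /2,  sqrt( 2), sqrt(10 ), sqrt( 14),18.32,87,98]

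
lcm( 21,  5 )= 105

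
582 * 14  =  8148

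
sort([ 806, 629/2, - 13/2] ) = [ - 13/2, 629/2, 806 ]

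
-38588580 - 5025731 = -43614311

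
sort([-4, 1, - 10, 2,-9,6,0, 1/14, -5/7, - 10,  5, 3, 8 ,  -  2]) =[ - 10, - 10,-9, - 4, - 2, - 5/7,0,1/14,1, 2,3, 5,6,8] 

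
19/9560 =19/9560 = 0.00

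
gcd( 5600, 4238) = 2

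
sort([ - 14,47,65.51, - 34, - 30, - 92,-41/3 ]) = [ -92,-34 ,-30  , - 14 , - 41/3,  47, 65.51 ]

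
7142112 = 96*74397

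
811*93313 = 75676843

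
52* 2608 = 135616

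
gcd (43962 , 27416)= 2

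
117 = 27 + 90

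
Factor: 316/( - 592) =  - 2^( -2)*37^( - 1) * 79^1  =  - 79/148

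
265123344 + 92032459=357155803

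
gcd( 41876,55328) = 76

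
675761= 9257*73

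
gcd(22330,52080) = 70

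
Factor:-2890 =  - 2^1* 5^1 * 17^2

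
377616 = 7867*48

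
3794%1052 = 638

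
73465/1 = 73465 =73465.00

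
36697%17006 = 2685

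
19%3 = 1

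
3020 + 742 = 3762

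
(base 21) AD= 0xDF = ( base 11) 193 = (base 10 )223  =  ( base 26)8F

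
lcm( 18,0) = 0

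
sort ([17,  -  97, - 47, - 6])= [ - 97, - 47, - 6,17]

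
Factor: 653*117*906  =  69219306 = 2^1*3^3 * 13^1*151^1 * 653^1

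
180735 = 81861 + 98874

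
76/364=19/91 = 0.21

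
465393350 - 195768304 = 269625046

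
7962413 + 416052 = 8378465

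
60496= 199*304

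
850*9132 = 7762200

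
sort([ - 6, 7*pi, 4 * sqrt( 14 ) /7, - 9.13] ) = [-9.13, - 6, 4*sqrt( 14 )/7,7 * pi ]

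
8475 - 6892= 1583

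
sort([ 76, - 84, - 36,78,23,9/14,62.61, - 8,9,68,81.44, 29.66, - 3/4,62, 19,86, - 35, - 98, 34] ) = [  -  98,-84, - 36, - 35,-8, - 3/4 , 9/14, 9, 19, 23, 29.66,34,62,62.61, 68,76,78,81.44,86 ] 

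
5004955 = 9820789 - 4815834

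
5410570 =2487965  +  2922605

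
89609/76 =1179 + 5/76 = 1179.07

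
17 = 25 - 8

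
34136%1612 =284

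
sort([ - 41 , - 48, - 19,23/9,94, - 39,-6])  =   [ -48, - 41, - 39,-19, - 6, 23/9, 94] 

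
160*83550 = 13368000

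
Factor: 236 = 2^2*59^1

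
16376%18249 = 16376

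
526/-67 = - 8 + 10/67= - 7.85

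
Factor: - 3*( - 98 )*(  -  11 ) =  - 2^1*3^1*7^2*11^1 = - 3234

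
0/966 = 0 = 0.00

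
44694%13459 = 4317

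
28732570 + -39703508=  - 10970938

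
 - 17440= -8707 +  - 8733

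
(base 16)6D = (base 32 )3d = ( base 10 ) 109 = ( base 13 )85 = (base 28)3p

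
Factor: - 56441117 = - 433^1*130349^1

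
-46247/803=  - 58 + 327/803 = - 57.59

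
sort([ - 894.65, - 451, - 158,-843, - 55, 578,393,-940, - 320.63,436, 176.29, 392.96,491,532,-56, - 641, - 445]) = [ - 940, - 894.65, - 843, - 641, - 451, - 445,-320.63, - 158, - 56, - 55,176.29, 392.96, 393, 436,491, 532,578 ] 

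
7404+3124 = 10528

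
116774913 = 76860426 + 39914487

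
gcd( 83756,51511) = 1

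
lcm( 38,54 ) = 1026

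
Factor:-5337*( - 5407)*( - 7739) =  - 223325553501 =- 3^2*71^1*109^1*593^1*5407^1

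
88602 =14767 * 6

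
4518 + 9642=14160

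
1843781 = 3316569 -1472788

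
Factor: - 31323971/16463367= - 3^( -2)*7^1*19^( - 1 )*43^( - 1)* 379^1 * 2239^( - 1)*11807^1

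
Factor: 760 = 2^3 * 5^1*19^1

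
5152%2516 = 120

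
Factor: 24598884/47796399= 2^2*3^( - 4 ) * 7^( -1) *127^1 * 16141^1 * 28099^( - 1)=8199628/15932133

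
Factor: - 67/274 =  - 2^( - 1 )*67^1 * 137^( - 1 )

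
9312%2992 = 336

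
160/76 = 2 + 2/19 = 2.11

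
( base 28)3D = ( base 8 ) 141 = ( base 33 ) 2v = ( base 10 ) 97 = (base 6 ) 241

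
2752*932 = 2564864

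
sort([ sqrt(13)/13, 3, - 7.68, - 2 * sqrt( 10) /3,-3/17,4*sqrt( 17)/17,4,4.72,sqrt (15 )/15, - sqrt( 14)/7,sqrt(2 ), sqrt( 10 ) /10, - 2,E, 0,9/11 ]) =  [ - 7.68,-2*sqrt( 10) /3, - 2,-sqrt(14 ) /7, - 3/17,0,sqrt( 15) /15,sqrt( 13) /13, sqrt(10 ) /10, 9/11,4*sqrt(17)/17,sqrt( 2 ),E, 3, 4, 4.72]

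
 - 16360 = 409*(-40) 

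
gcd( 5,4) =1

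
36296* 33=1197768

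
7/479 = 7/479 = 0.01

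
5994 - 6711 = - 717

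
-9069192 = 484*( - 18738 ) 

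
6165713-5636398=529315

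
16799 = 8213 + 8586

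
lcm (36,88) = 792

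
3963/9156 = 1321/3052 = 0.43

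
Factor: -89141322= - 2^1*3^1*43^1 * 73^1*4733^1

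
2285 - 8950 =  -  6665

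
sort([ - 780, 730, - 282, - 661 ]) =[ - 780, - 661 , - 282, 730]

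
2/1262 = 1/631 = 0.00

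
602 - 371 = 231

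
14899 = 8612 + 6287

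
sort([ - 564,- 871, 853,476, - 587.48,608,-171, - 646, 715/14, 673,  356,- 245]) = [ -871, - 646, - 587.48, - 564, - 245, - 171,715/14,356,476, 608,673,853 ]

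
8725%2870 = 115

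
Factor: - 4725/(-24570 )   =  2^( - 1 )*5^1*13^( - 1 )=5/26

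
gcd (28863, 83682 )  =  9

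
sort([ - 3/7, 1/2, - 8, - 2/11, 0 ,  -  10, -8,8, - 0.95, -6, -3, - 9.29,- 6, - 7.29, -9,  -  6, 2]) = [-10, - 9.29, - 9, - 8 ,  -  8,  -  7.29, - 6,-6,  -  6, - 3, - 0.95, - 3/7,-2/11,0 , 1/2, 2, 8]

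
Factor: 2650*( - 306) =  - 2^2*3^2*5^2* 17^1 * 53^1 = - 810900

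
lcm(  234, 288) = 3744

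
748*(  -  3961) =-2962828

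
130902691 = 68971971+61930720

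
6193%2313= 1567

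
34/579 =34/579 = 0.06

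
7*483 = 3381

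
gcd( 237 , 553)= 79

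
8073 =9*897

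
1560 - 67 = 1493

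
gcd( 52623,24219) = 27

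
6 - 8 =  - 2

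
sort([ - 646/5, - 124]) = [- 646/5, - 124] 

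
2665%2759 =2665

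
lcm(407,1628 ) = 1628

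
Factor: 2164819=491^1*4409^1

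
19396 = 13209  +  6187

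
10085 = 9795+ 290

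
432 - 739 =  - 307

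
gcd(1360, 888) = 8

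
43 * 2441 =104963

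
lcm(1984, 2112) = 65472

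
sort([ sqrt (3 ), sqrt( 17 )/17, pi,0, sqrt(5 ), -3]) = [-3, 0, sqrt( 17 )/17,sqrt ( 3), sqrt (5 ),pi ] 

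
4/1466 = 2/733= 0.00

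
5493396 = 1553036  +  3940360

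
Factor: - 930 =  - 2^1 * 3^1*5^1*31^1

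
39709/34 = 1167 + 31/34 = 1167.91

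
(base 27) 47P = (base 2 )110000111010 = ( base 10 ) 3130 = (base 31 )37U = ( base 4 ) 300322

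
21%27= 21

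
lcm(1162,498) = 3486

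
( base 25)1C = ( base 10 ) 37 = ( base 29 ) 18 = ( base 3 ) 1101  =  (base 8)45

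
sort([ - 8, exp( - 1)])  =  [ - 8, exp( - 1) ]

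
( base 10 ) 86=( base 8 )126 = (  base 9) 105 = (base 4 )1112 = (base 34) 2I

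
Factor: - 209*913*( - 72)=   13738824 = 2^3 * 3^2*11^2*19^1*83^1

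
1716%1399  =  317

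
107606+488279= 595885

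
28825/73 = 394 + 63/73  =  394.86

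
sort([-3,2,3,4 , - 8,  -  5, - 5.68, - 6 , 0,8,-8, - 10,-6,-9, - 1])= [ - 10, -9,- 8 ,  -  8,-6, - 6, - 5.68, - 5, - 3,-1,0,2,3,4, 8 ]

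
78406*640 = 50179840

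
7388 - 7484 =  - 96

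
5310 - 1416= 3894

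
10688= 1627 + 9061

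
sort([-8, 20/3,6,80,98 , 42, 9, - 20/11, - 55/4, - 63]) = [ - 63,-55/4,-8, - 20/11,6, 20/3, 9, 42, 80 , 98] 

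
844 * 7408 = 6252352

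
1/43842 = 1/43842 =0.00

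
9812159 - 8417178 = 1394981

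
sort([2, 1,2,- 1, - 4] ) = [ - 4,-1, 1 , 2, 2]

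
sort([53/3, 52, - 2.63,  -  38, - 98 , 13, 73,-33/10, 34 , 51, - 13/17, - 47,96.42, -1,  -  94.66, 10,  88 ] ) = [-98, - 94.66, - 47, - 38 , - 33/10, - 2.63, - 1, - 13/17, 10, 13,53/3,34,51 , 52,73 , 88, 96.42 ]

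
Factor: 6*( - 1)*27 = -2^1*3^4 = - 162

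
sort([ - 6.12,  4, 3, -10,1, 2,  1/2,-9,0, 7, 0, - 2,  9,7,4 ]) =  [ - 10, - 9 , - 6.12,-2,0,0,1/2,1,2,3, 4 , 4, 7, 7,9]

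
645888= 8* 80736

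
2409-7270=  - 4861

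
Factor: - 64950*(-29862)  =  2^2*3^4*5^2 * 7^1*79^1*433^1 =1939536900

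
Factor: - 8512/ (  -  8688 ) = 532/543 =2^2 * 3^( - 1)*7^1*19^1 * 181^( - 1 ) 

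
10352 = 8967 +1385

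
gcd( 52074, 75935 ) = 1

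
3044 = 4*761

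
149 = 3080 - 2931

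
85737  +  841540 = 927277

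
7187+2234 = 9421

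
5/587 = 5/587 =0.01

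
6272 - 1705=4567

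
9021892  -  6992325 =2029567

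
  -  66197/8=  - 8275 + 3/8 = - 8274.62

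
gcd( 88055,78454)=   1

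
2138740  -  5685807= - 3547067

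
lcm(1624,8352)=58464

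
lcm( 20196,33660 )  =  100980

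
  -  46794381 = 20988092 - 67782473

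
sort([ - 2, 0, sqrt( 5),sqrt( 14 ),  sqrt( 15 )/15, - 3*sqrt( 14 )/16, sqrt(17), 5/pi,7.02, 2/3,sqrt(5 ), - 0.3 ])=[ - 2, - 3*sqrt(14 )/16, - 0.3,  0, sqrt( 15)/15, 2/3, 5/pi, sqrt (5), sqrt( 5 ),  sqrt( 14 ) , sqrt( 17),7.02]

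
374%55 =44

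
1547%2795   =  1547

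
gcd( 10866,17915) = 1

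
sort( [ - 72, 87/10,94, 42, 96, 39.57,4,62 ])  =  [ - 72,  4 , 87/10, 39.57,42 , 62, 94, 96 ]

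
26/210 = 13/105 = 0.12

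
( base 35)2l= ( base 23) 3M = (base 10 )91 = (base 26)3d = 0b1011011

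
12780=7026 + 5754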